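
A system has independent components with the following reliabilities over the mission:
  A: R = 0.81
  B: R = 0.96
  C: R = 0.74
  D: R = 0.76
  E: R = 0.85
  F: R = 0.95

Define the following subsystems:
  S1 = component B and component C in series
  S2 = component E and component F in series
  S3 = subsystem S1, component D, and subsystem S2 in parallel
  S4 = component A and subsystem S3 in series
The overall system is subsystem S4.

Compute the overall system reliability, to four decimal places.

0.7992

Series (B and C): 0.960000 × 0.740000 = 0.710400
Series (E and F): 0.850000 × 0.950000 = 0.807500
Parallel ([0.710400], D, and [0.807500]): 1 − (1 − 0.710400)(1 − 0.760000)(1 − 0.807500) = 0.986620
Series (A and [0.986620]): 0.810000 × 0.986620 = 0.7992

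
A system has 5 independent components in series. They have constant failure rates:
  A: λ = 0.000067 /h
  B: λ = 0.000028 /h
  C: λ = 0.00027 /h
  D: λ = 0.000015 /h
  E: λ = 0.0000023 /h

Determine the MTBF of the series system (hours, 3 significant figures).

2620

Series of exponential components: λ_sys = Σ λ_i
λ_sys = 0.000067 + 0.000028 + 0.00027 + 0.000015 + 0.0000023 = 3.8230e-04 /h
MTBF = 1 / λ_sys = 2620 h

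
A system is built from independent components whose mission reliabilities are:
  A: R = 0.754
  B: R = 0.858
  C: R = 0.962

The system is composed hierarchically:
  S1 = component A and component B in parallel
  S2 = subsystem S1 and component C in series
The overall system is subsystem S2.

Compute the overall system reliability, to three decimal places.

Parallel (A and B): 1 − (1 − 0.75400)(1 − 0.85800) = 0.96507
Series ([0.96507] and C): 0.96507 × 0.96200 = 0.928

0.928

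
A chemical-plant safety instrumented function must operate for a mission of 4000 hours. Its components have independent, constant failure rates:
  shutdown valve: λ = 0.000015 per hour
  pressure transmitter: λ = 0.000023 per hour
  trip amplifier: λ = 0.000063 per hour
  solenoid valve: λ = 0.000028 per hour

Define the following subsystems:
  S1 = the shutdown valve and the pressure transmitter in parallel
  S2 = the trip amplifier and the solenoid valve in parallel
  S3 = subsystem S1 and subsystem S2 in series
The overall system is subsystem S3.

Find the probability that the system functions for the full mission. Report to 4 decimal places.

R(shutdown valve) = exp(−0.000015 × 4000) = 0.941765
R(pressure transmitter) = exp(−0.000023 × 4000) = 0.912105
R(trip amplifier) = exp(−0.000063 × 4000) = 0.777245
R(solenoid valve) = exp(−0.000028 × 4000) = 0.894044
Parallel (shutdown valve and pressure transmitter): 1 − (1 − 0.941765)(1 − 0.912105) = 0.994881
Parallel (trip amplifier and solenoid valve): 1 − (1 − 0.777245)(1 − 0.894044) = 0.976398
Series ([0.994881] and [0.976398]): 0.994881 × 0.976398 = 0.9714

0.9714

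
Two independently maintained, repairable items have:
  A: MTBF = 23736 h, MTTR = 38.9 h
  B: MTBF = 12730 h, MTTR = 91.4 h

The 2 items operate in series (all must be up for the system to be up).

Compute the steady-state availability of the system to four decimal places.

A(A) = MTBF/(MTBF+MTTR) = 23736/(23736+38.9) = 0.998364
A(B) = MTBF/(MTBF+MTTR) = 12730/(12730+91.4) = 0.992871
Series availability: 0.998364 × 0.992871 = 0.9912

0.9912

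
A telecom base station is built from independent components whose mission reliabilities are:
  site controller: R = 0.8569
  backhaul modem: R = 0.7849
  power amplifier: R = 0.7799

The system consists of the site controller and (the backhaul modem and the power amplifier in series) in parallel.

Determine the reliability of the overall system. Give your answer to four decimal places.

Series (backhaul modem and power amplifier): 0.784900 × 0.779900 = 0.612144
Parallel (site controller and [0.612144]): 1 − (1 − 0.856900)(1 − 0.612144) = 0.9445

0.9445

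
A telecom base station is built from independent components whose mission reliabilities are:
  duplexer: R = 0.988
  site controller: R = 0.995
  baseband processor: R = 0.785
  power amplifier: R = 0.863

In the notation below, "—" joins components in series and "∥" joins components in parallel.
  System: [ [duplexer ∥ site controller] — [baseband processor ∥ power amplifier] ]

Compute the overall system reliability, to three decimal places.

Parallel (duplexer and site controller): 1 − (1 − 0.98800)(1 − 0.99500) = 0.99994
Parallel (baseband processor and power amplifier): 1 − (1 − 0.78500)(1 − 0.86300) = 0.97055
Series ([0.99994] and [0.97055]): 0.99994 × 0.97055 = 0.970

0.970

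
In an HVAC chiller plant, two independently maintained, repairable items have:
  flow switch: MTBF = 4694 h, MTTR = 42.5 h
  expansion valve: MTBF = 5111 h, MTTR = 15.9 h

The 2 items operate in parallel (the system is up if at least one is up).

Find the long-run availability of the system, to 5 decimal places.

A(flow switch) = MTBF/(MTBF+MTTR) = 4694/(4694+42.5) = 0.991027
A(expansion valve) = MTBF/(MTBF+MTTR) = 5111/(5111+15.9) = 0.996899
Parallel availability: 1 − (1 − 0.991027)(1 − 0.996899) = 0.99997

0.99997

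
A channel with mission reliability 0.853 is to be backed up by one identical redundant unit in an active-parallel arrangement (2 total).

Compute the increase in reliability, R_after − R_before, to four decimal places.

0.1254

R_before = 0.853
R_after = 1 − (1 − 0.853)^2 = 0.9784
ΔR = 0.9784 − 0.853 = 0.1254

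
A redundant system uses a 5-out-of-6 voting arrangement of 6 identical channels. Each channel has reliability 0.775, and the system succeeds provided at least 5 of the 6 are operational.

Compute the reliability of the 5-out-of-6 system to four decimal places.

0.5941

R = Σ_{i=5}^{6} C(6,i) p^i (1−p)^{6−i} with p = 0.775
C(6,5)·0.775^5·0.225^1 = 0.377435
C(6,6)·0.775^6·0.225^0 = 0.216676
Sum = 0.5941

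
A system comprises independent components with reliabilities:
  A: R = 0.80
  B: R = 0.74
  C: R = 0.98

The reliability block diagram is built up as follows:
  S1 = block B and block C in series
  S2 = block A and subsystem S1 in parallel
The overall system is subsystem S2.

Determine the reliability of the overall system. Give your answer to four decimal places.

Series (B and C): 0.740000 × 0.980000 = 0.725200
Parallel (A and [0.725200]): 1 − (1 − 0.800000)(1 − 0.725200) = 0.9450

0.9450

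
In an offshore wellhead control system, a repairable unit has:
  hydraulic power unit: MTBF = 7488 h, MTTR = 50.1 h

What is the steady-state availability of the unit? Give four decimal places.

0.9934

A(hydraulic power unit) = MTBF/(MTBF+MTTR) = 7488/(7488+50.1) = 0.9934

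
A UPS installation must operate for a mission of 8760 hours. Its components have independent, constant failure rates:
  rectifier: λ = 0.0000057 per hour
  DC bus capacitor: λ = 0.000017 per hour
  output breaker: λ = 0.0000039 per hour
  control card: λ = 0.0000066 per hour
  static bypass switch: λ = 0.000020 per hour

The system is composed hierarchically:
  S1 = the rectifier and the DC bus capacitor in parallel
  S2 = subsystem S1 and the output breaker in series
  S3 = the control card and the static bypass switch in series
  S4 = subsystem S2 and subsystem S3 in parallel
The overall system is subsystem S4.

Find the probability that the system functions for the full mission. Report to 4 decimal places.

0.9917

R(rectifier) = exp(−0.0000057 × 8760) = 0.951294
R(DC bus capacitor) = exp(−0.000017 × 8760) = 0.861638
R(output breaker) = exp(−0.0000039 × 8760) = 0.966413
R(control card) = exp(−0.0000066 × 8760) = 0.943824
R(static bypass switch) = exp(−0.000020 × 8760) = 0.839289
Parallel (rectifier and DC bus capacitor): 1 − (1 − 0.951294)(1 − 0.861638) = 0.993261
Series ([0.993261] and output breaker): 0.993261 × 0.966413 = 0.959900
Series (control card and static bypass switch): 0.943824 × 0.839289 = 0.792141
Parallel ([0.959900] and [0.792141]): 1 − (1 − 0.959900)(1 − 0.792141) = 0.9917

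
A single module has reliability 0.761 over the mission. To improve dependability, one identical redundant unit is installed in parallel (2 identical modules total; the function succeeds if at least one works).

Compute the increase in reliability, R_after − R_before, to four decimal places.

R_before = 0.761
R_after = 1 − (1 − 0.761)^2 = 0.9429
ΔR = 0.9429 − 0.761 = 0.1819

0.1819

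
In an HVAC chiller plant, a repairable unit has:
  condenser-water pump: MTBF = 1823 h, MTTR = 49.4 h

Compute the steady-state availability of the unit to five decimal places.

A(condenser-water pump) = MTBF/(MTBF+MTTR) = 1823/(1823+49.4) = 0.97362

0.97362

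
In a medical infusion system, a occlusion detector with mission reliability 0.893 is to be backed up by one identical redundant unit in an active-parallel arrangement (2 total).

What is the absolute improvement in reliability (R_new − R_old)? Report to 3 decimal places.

0.096

R_before = 0.893
R_after = 1 − (1 − 0.893)^2 = 0.989
ΔR = 0.989 − 0.893 = 0.096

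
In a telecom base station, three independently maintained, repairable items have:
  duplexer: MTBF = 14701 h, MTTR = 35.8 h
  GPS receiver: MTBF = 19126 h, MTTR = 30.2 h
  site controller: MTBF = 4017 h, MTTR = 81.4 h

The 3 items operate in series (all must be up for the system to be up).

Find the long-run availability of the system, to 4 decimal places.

A(duplexer) = MTBF/(MTBF+MTTR) = 14701/(14701+35.8) = 0.997571
A(GPS receiver) = MTBF/(MTBF+MTTR) = 19126/(19126+30.2) = 0.998423
A(site controller) = MTBF/(MTBF+MTTR) = 4017/(4017+81.4) = 0.980139
Series availability: 0.997571 × 0.998423 × 0.980139 = 0.9762

0.9762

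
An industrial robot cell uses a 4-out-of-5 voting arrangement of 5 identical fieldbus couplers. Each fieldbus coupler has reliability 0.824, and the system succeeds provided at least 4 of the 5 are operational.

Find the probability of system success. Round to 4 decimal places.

R = Σ_{i=4}^{5} C(5,i) p^i (1−p)^{5−i} with p = 0.824
C(5,4)·0.824^4·0.176^1 = 0.405687
C(5,5)·0.824^5·0.176^0 = 0.379871
Sum = 0.7856

0.7856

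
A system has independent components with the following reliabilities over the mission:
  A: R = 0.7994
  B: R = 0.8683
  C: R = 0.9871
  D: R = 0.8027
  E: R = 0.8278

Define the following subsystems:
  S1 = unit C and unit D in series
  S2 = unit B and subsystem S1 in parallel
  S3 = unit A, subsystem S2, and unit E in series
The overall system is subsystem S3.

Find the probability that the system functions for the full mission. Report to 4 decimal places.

Series (C and D): 0.987100 × 0.802700 = 0.792345
Parallel (B and [0.792345]): 1 − (1 − 0.868300)(1 − 0.792345) = 0.972652
Series (A, [0.972652], and E): 0.799400 × 0.972652 × 0.827800 = 0.6436

0.6436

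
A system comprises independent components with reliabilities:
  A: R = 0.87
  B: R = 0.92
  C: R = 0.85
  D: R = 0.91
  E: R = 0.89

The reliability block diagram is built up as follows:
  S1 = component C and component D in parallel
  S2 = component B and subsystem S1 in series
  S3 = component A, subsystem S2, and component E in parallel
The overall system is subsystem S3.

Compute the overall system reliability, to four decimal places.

Parallel (C and D): 1 − (1 − 0.850000)(1 − 0.910000) = 0.986500
Series (B and [0.986500]): 0.920000 × 0.986500 = 0.907580
Parallel (A, [0.907580], and E): 1 − (1 − 0.870000)(1 − 0.907580)(1 − 0.890000) = 0.9987

0.9987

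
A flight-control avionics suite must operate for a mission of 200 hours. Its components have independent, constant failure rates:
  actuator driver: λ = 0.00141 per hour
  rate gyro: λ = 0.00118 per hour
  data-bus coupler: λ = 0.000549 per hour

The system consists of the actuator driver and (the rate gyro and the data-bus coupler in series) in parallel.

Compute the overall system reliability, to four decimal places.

0.9282

R(actuator driver) = exp(−0.00141 × 200) = 0.754274
R(rate gyro) = exp(−0.00118 × 200) = 0.789781
R(data-bus coupler) = exp(−0.000549 × 200) = 0.896013
Series (rate gyro and data-bus coupler): 0.789781 × 0.896013 = 0.707654
Parallel (actuator driver and [0.707654]): 1 − (1 − 0.754274)(1 − 0.707654) = 0.9282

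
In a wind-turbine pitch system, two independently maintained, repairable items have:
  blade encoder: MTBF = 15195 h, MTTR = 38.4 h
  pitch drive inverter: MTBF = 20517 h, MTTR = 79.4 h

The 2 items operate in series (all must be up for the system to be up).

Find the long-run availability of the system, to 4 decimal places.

0.9936

A(blade encoder) = MTBF/(MTBF+MTTR) = 15195/(15195+38.4) = 0.997479
A(pitch drive inverter) = MTBF/(MTBF+MTTR) = 20517/(20517+79.4) = 0.996145
Series availability: 0.997479 × 0.996145 = 0.9936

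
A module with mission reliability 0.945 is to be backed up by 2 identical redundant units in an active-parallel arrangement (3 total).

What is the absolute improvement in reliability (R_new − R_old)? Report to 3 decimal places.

R_before = 0.945
R_after = 1 − (1 − 0.945)^3 = 1.000
ΔR = 1.000 − 0.945 = 0.055

0.055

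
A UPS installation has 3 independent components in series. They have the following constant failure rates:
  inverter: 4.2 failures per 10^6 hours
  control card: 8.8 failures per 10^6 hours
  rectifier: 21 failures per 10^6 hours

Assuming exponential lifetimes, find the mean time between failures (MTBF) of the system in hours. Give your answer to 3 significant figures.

29400

Series of exponential components: λ_sys = Σ λ_i
λ_sys = 0.0000042 + 0.0000088 + 0.000021 = 3.4000e-05 /h
MTBF = 1 / λ_sys = 29400 h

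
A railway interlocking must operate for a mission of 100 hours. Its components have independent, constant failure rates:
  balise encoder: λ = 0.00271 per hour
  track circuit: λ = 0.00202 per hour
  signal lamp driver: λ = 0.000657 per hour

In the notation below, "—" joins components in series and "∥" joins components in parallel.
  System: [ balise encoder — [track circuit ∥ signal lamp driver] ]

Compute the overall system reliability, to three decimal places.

0.754

R(balise encoder) = exp(−0.00271 × 100) = 0.76262
R(track circuit) = exp(−0.00202 × 100) = 0.81709
R(signal lamp driver) = exp(−0.000657 × 100) = 0.93641
Parallel (track circuit and signal lamp driver): 1 − (1 − 0.81709)(1 − 0.93641) = 0.98837
Series (balise encoder and [0.98837]): 0.76262 × 0.98837 = 0.754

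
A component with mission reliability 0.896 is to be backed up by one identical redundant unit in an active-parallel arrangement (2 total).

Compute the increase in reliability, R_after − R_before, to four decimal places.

R_before = 0.896
R_after = 1 − (1 − 0.896)^2 = 0.9892
ΔR = 0.9892 − 0.896 = 0.0932

0.0932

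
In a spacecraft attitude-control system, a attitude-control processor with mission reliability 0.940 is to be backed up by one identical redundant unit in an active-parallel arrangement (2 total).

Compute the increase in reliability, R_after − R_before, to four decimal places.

0.0564

R_before = 0.940
R_after = 1 − (1 − 0.940)^2 = 0.9964
ΔR = 0.9964 − 0.940 = 0.0564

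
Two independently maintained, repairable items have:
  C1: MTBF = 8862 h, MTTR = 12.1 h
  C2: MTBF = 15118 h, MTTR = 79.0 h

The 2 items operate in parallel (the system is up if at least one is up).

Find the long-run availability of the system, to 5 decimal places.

0.99999

A(C1) = MTBF/(MTBF+MTTR) = 8862/(8862+12.1) = 0.998636
A(C2) = MTBF/(MTBF+MTTR) = 15118/(15118+79.0) = 0.994802
Parallel availability: 1 − (1 − 0.998636)(1 − 0.994802) = 0.99999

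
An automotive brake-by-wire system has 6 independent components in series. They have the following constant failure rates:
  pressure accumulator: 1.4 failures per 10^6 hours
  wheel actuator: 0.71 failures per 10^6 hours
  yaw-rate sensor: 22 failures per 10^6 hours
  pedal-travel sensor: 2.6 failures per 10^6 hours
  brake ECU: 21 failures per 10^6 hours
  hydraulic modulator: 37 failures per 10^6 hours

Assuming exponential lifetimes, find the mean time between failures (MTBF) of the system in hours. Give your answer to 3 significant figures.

11800

Series of exponential components: λ_sys = Σ λ_i
λ_sys = 0.0000014 + 0.00000071 + 0.000022 + 0.0000026 + 0.000021 + 0.000037 = 8.4710e-05 /h
MTBF = 1 / λ_sys = 11800 h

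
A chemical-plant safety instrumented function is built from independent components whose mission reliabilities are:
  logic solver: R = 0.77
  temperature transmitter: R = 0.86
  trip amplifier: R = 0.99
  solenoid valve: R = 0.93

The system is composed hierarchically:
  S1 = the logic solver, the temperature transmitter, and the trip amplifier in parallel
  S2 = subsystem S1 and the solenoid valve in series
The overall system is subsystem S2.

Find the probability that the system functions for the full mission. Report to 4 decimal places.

Parallel (logic solver, temperature transmitter, and trip amplifier): 1 − (1 − 0.770000)(1 − 0.860000)(1 − 0.990000) = 0.999678
Series ([0.999678] and solenoid valve): 0.999678 × 0.930000 = 0.9297

0.9297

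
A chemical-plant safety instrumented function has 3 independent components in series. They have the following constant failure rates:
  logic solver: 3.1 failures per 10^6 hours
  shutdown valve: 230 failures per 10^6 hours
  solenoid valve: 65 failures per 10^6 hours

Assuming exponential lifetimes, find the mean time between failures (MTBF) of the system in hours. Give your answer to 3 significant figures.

Series of exponential components: λ_sys = Σ λ_i
λ_sys = 0.0000031 + 0.00023 + 0.000065 = 2.9810e-04 /h
MTBF = 1 / λ_sys = 3350 h

3350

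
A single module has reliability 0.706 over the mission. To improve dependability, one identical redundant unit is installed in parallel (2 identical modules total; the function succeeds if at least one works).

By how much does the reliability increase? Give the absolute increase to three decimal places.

R_before = 0.706
R_after = 1 − (1 − 0.706)^2 = 0.914
ΔR = 0.914 − 0.706 = 0.208

0.208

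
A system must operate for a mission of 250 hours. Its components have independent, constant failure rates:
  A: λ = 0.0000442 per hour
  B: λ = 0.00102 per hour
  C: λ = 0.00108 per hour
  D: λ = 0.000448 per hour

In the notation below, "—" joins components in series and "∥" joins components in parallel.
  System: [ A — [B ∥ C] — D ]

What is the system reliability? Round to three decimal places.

R(A) = exp(−0.0000442 × 250) = 0.98901
R(B) = exp(−0.00102 × 250) = 0.77492
R(C) = exp(−0.00108 × 250) = 0.76338
R(D) = exp(−0.000448 × 250) = 0.89404
Parallel (B and C): 1 − (1 − 0.77492)(1 − 0.76338) = 0.94674
Series (A, [0.94674], and D): 0.98901 × 0.94674 × 0.89404 = 0.837

0.837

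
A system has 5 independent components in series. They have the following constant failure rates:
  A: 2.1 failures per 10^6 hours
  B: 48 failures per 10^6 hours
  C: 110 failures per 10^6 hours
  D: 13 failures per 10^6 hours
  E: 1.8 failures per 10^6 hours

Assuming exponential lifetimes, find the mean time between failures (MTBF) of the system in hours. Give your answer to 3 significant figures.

Series of exponential components: λ_sys = Σ λ_i
λ_sys = 0.0000021 + 0.000048 + 0.00011 + 0.000013 + 0.0000018 = 1.7490e-04 /h
MTBF = 1 / λ_sys = 5720 h

5720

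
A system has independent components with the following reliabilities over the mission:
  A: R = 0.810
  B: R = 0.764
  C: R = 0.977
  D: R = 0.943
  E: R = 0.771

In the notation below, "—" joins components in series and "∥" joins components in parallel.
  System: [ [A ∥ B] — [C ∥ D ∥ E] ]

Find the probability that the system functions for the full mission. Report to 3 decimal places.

Parallel (A and B): 1 − (1 − 0.81000)(1 − 0.76400) = 0.95516
Parallel (C, D, and E): 1 − (1 − 0.97700)(1 − 0.94300)(1 − 0.77100) = 0.99970
Series ([0.95516] and [0.99970]): 0.95516 × 0.99970 = 0.955

0.955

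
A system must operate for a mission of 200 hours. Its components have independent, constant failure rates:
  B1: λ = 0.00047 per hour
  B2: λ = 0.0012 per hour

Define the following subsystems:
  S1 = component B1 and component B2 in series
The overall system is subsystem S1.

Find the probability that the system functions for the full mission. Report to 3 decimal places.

R(B1) = exp(−0.00047 × 200) = 0.91028
R(B2) = exp(−0.0012 × 200) = 0.78663
Series (B1 and B2): 0.91028 × 0.78663 = 0.716

0.716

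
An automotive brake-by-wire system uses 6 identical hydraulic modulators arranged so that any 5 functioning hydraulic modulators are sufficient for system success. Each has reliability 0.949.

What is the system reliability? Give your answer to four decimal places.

R = Σ_{i=5}^{6} C(6,i) p^i (1−p)^{6−i} with p = 0.949
C(6,5)·0.949^5·0.051^1 = 0.235533
C(6,6)·0.949^6·0.051^0 = 0.730461
Sum = 0.9660

0.9660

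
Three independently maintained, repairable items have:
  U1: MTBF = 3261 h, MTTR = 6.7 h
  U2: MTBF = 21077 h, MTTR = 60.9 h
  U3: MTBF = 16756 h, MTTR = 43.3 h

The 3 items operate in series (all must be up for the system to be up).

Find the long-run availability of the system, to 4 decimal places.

0.9925

A(U1) = MTBF/(MTBF+MTTR) = 3261/(3261+6.7) = 0.997950
A(U2) = MTBF/(MTBF+MTTR) = 21077/(21077+60.9) = 0.997119
A(U3) = MTBF/(MTBF+MTTR) = 16756/(16756+43.3) = 0.997423
Series availability: 0.997950 × 0.997119 × 0.997423 = 0.9925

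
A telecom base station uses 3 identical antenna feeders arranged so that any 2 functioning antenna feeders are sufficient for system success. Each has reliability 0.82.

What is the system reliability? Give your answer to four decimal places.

R = Σ_{i=2}^{3} C(3,i) p^i (1−p)^{3−i} with p = 0.82
C(3,2)·0.82^2·0.18^1 = 0.363096
C(3,3)·0.82^3·0.18^0 = 0.551368
Sum = 0.9145

0.9145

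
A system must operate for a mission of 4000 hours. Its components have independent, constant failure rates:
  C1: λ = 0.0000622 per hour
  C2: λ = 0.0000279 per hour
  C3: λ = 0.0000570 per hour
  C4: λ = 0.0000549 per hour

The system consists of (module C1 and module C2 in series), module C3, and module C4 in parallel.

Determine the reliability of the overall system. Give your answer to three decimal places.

0.988

R(C1) = exp(−0.0000622 × 4000) = 0.77974
R(C2) = exp(−0.0000279 × 4000) = 0.89440
R(C3) = exp(−0.0000570 × 4000) = 0.79612
R(C4) = exp(−0.0000549 × 4000) = 0.80284
Series (C1 and C2): 0.77974 × 0.89440 = 0.69740
Parallel ([0.69740], C3, and C4): 1 − (1 − 0.69740)(1 − 0.79612)(1 − 0.80284) = 0.988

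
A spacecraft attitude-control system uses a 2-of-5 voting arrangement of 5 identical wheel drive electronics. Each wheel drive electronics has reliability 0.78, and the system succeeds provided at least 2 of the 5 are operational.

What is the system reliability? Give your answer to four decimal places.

0.9903

R = Σ_{i=2}^{5} C(5,i) p^i (1−p)^{5−i} with p = 0.78
C(5,2)·0.78^2·0.22^3 = 0.064782
C(5,3)·0.78^3·0.22^2 = 0.229683
C(5,4)·0.78^4·0.22^1 = 0.407166
C(5,5)·0.78^5·0.22^0 = 0.288717
Sum = 0.9903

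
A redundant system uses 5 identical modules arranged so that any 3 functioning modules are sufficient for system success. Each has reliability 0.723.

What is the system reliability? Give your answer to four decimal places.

0.8660

R = Σ_{i=3}^{5} C(5,i) p^i (1−p)^{5−i} with p = 0.723
C(5,3)·0.723^3·0.277^2 = 0.289984
C(5,4)·0.723^4·0.277^1 = 0.378445
C(5,5)·0.723^5·0.277^0 = 0.197557
Sum = 0.8660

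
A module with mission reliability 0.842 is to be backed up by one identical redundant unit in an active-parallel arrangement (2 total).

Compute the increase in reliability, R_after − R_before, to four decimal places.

R_before = 0.842
R_after = 1 − (1 − 0.842)^2 = 0.9750
ΔR = 0.9750 − 0.842 = 0.1330

0.1330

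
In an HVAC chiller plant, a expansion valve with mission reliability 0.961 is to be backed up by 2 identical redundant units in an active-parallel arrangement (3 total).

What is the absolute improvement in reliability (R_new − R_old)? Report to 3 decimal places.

0.039

R_before = 0.961
R_after = 1 − (1 − 0.961)^3 = 1.000
ΔR = 1.000 − 0.961 = 0.039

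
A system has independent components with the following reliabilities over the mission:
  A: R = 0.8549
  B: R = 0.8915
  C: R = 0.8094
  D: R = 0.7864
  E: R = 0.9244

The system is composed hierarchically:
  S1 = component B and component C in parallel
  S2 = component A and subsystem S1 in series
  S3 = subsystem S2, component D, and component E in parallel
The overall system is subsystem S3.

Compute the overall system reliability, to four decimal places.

Parallel (B and C): 1 − (1 − 0.891500)(1 − 0.809400) = 0.979320
Series (A and [0.979320]): 0.854900 × 0.979320 = 0.837221
Parallel ([0.837221], D, and E): 1 − (1 − 0.837221)(1 − 0.786400)(1 − 0.924400) = 0.9974

0.9974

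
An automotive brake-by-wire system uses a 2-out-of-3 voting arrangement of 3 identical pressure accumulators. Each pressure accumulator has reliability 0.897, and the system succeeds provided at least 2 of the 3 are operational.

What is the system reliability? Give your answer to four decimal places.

0.9704

R = Σ_{i=2}^{3} C(3,i) p^i (1−p)^{3−i} with p = 0.897
C(3,2)·0.897^2·0.103^1 = 0.248624
C(3,3)·0.897^3·0.103^0 = 0.721734
Sum = 0.9704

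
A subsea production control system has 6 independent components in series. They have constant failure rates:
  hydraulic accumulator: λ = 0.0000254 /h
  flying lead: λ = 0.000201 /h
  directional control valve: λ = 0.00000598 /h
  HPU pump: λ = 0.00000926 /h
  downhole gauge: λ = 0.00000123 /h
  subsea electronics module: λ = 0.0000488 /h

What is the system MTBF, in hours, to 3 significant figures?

3430

Series of exponential components: λ_sys = Σ λ_i
λ_sys = 0.0000254 + 0.000201 + 0.00000598 + 0.00000926 + 0.00000123 + 0.0000488 = 2.9167e-04 /h
MTBF = 1 / λ_sys = 3430 h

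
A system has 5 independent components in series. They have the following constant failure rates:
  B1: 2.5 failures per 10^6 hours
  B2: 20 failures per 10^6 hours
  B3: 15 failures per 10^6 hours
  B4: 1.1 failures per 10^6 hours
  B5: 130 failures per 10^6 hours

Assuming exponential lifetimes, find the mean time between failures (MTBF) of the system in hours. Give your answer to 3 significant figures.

Series of exponential components: λ_sys = Σ λ_i
λ_sys = 0.0000025 + 0.000020 + 0.000015 + 0.0000011 + 0.00013 = 1.6860e-04 /h
MTBF = 1 / λ_sys = 5930 h

5930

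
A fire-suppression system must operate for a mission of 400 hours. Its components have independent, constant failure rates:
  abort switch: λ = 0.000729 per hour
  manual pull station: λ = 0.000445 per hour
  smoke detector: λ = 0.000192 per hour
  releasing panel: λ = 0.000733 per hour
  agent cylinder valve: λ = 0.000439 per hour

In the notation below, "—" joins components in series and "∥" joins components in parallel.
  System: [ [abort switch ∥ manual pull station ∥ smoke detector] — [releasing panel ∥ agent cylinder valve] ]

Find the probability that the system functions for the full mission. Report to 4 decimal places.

0.9561

R(abort switch) = exp(−0.000729 × 400) = 0.747067
R(manual pull station) = exp(−0.000445 × 400) = 0.836942
R(smoke detector) = exp(−0.000192 × 400) = 0.926075
R(releasing panel) = exp(−0.000733 × 400) = 0.745873
R(agent cylinder valve) = exp(−0.000439 × 400) = 0.838953
Parallel (abort switch, manual pull station, and smoke detector): 1 − (1 − 0.747067)(1 − 0.836942)(1 − 0.926075) = 0.996951
Parallel (releasing panel and agent cylinder valve): 1 − (1 − 0.745873)(1 − 0.838953) = 0.959074
Series ([0.996951] and [0.959074]): 0.996951 × 0.959074 = 0.9561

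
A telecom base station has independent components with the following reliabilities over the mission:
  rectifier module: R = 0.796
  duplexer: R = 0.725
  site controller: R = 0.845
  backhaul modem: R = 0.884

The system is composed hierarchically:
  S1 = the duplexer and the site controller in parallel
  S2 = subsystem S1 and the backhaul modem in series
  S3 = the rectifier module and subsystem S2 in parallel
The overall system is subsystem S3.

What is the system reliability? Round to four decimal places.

0.9686

Parallel (duplexer and site controller): 1 − (1 − 0.725000)(1 − 0.845000) = 0.957375
Series ([0.957375] and backhaul modem): 0.957375 × 0.884000 = 0.846320
Parallel (rectifier module and [0.846320]): 1 − (1 − 0.796000)(1 − 0.846320) = 0.9686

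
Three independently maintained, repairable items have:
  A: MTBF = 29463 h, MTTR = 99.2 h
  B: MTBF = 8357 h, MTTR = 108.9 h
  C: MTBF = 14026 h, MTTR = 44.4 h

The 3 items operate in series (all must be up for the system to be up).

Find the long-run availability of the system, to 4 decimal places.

0.9807

A(A) = MTBF/(MTBF+MTTR) = 29463/(29463+99.2) = 0.996644
A(B) = MTBF/(MTBF+MTTR) = 8357/(8357+108.9) = 0.987137
A(C) = MTBF/(MTBF+MTTR) = 14026/(14026+44.4) = 0.996844
Series availability: 0.996644 × 0.987137 × 0.996844 = 0.9807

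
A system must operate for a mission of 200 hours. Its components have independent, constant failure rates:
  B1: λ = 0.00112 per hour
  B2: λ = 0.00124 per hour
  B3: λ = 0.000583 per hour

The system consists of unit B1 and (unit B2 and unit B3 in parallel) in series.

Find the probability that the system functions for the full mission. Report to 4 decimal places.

R(B1) = exp(−0.00112 × 200) = 0.799315
R(B2) = exp(−0.00124 × 200) = 0.780360
R(B3) = exp(−0.000583 × 200) = 0.889941
Parallel (B2 and B3): 1 − (1 − 0.780360)(1 − 0.889941) = 0.975827
Series (B1 and [0.975827]): 0.799315 × 0.975827 = 0.7800

0.7800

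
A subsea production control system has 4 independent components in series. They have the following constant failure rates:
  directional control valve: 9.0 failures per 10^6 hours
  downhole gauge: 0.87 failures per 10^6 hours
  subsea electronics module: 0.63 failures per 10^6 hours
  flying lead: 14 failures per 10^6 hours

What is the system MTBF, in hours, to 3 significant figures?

Series of exponential components: λ_sys = Σ λ_i
λ_sys = 0.0000090 + 0.00000087 + 0.00000063 + 0.000014 = 2.4500e-05 /h
MTBF = 1 / λ_sys = 40800 h

40800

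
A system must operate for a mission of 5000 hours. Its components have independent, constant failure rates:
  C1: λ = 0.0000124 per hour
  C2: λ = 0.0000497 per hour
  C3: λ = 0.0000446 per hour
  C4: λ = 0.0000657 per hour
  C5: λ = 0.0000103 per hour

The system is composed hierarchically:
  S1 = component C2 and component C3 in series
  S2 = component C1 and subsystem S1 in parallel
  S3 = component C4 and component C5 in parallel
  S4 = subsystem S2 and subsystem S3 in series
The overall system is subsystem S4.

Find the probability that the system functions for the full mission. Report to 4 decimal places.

0.9637

R(C1) = exp(−0.0000124 × 5000) = 0.939883
R(C2) = exp(−0.0000497 × 5000) = 0.779970
R(C3) = exp(−0.0000446 × 5000) = 0.800115
R(C4) = exp(−0.0000657 × 5000) = 0.720003
R(C5) = exp(−0.0000103 × 5000) = 0.949804
Series (C2 and C3): 0.779970 × 0.800115 = 0.624066
Parallel (C1 and [0.624066]): 1 − (1 − 0.939883)(1 − 0.624066) = 0.977400
Parallel (C4 and C5): 1 − (1 − 0.720003)(1 − 0.949804) = 0.985945
Series ([0.977400] and [0.985945]): 0.977400 × 0.985945 = 0.9637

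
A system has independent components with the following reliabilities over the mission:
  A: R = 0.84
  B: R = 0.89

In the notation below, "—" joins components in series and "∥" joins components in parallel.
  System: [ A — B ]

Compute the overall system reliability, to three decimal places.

Series (A and B): 0.84000 × 0.89000 = 0.748

0.748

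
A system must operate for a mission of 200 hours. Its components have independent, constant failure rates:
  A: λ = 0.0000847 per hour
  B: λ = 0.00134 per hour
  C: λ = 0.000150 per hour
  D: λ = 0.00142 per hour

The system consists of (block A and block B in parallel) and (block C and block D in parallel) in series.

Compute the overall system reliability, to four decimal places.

0.9888

R(A) = exp(−0.0000847 × 200) = 0.983203
R(B) = exp(−0.00134 × 200) = 0.764908
R(C) = exp(−0.000150 × 200) = 0.970446
R(D) = exp(−0.00142 × 200) = 0.752767
Parallel (A and B): 1 − (1 − 0.983203)(1 − 0.764908) = 0.996051
Parallel (C and D): 1 − (1 − 0.970446)(1 − 0.752767) = 0.992693
Series ([0.996051] and [0.992693]): 0.996051 × 0.992693 = 0.9888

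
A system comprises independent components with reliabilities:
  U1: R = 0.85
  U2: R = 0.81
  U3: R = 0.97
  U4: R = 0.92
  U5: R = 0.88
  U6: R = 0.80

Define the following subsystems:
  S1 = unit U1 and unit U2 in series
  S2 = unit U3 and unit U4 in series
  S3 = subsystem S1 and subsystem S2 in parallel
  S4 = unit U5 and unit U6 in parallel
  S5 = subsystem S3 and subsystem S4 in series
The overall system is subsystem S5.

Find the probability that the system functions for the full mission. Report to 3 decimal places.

Series (U1 and U2): 0.85000 × 0.81000 = 0.68850
Series (U3 and U4): 0.97000 × 0.92000 = 0.89240
Parallel ([0.68850] and [0.89240]): 1 − (1 − 0.68850)(1 − 0.89240) = 0.96648
Parallel (U5 and U6): 1 − (1 − 0.88000)(1 − 0.80000) = 0.97600
Series ([0.96648] and [0.97600]): 0.96648 × 0.97600 = 0.943

0.943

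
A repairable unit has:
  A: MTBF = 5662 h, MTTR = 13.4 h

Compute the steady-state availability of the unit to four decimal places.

A(A) = MTBF/(MTBF+MTTR) = 5662/(5662+13.4) = 0.9976

0.9976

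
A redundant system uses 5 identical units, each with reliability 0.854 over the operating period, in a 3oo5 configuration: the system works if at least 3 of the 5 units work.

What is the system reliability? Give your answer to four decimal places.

R = Σ_{i=3}^{5} C(5,i) p^i (1−p)^{5−i} with p = 0.854
C(5,3)·0.854^3·0.146^2 = 0.132764
C(5,4)·0.854^4·0.146^1 = 0.388288
C(5,5)·0.854^5·0.146^0 = 0.454244
Sum = 0.9753

0.9753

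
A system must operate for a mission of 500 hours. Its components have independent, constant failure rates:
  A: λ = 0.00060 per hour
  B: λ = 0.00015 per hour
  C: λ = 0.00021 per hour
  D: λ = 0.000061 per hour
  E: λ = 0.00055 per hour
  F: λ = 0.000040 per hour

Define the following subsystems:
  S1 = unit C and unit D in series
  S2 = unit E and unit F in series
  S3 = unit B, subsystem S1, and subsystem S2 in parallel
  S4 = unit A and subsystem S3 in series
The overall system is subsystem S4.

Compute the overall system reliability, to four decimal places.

0.7391

R(A) = exp(−0.00060 × 500) = 0.740818
R(B) = exp(−0.00015 × 500) = 0.927743
R(C) = exp(−0.00021 × 500) = 0.900325
R(D) = exp(−0.000061 × 500) = 0.969960
R(E) = exp(−0.00055 × 500) = 0.759572
R(F) = exp(−0.000040 × 500) = 0.980199
Series (C and D): 0.900325 × 0.969960 = 0.873279
Series (E and F): 0.759572 × 0.980199 = 0.744532
Parallel (B, [0.873279], and [0.744532]): 1 − (1 − 0.927743)(1 − 0.873279)(1 − 0.744532) = 0.997661
Series (A and [0.997661]): 0.740818 × 0.997661 = 0.7391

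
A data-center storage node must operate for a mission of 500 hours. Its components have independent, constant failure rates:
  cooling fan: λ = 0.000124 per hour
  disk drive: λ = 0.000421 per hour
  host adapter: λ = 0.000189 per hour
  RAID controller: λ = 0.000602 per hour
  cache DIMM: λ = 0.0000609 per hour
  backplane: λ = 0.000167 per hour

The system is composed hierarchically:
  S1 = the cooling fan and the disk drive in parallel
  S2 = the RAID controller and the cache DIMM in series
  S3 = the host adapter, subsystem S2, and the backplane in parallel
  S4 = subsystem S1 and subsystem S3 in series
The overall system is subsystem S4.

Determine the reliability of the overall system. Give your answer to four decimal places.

R(cooling fan) = exp(−0.000124 × 500) = 0.939883
R(disk drive) = exp(−0.000421 × 500) = 0.810179
R(host adapter) = exp(−0.000189 × 500) = 0.909828
R(RAID controller) = exp(−0.000602 × 500) = 0.740078
R(cache DIMM) = exp(−0.0000609 × 500) = 0.970009
R(backplane) = exp(−0.000167 × 500) = 0.919891
Parallel (cooling fan and disk drive): 1 − (1 − 0.939883)(1 − 0.810179) = 0.988589
Series (RAID controller and cache DIMM): 0.740078 × 0.970009 = 0.717882
Parallel (host adapter, [0.717882], and backplane): 1 − (1 − 0.909828)(1 − 0.717882)(1 − 0.919891) = 0.997962
Series ([0.988589] and [0.997962]): 0.988589 × 0.997962 = 0.9866

0.9866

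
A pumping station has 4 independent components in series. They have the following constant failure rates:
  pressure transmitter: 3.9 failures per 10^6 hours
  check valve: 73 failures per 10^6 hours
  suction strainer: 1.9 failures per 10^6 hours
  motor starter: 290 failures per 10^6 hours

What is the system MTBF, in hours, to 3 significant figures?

Series of exponential components: λ_sys = Σ λ_i
λ_sys = 0.0000039 + 0.000073 + 0.0000019 + 0.00029 = 3.6880e-04 /h
MTBF = 1 / λ_sys = 2710 h

2710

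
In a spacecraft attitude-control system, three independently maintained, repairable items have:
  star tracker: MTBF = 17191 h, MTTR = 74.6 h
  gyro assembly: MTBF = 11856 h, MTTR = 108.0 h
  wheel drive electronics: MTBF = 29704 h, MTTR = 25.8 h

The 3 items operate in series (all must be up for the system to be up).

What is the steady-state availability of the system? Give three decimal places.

0.986

A(star tracker) = MTBF/(MTBF+MTTR) = 17191/(17191+74.6) = 0.995679
A(gyro assembly) = MTBF/(MTBF+MTTR) = 11856/(11856+108.0) = 0.990973
A(wheel drive electronics) = MTBF/(MTBF+MTTR) = 29704/(29704+25.8) = 0.999132
Series availability: 0.995679 × 0.990973 × 0.999132 = 0.986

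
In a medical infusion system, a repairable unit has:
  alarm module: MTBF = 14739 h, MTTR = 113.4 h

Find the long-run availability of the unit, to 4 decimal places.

A(alarm module) = MTBF/(MTBF+MTTR) = 14739/(14739+113.4) = 0.9924

0.9924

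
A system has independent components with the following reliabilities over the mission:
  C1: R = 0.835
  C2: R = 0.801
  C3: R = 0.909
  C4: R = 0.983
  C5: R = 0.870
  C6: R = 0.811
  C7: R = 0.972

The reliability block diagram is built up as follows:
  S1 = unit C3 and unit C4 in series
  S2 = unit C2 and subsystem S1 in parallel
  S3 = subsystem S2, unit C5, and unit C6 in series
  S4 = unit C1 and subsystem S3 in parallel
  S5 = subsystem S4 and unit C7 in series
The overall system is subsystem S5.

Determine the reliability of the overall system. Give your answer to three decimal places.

0.922

Series (C3 and C4): 0.90900 × 0.98300 = 0.89355
Parallel (C2 and [0.89355]): 1 − (1 − 0.80100)(1 − 0.89355) = 0.97882
Series ([0.97882], C5, and C6): 0.97882 × 0.87000 × 0.81100 = 0.69063
Parallel (C1 and [0.69063]): 1 − (1 − 0.83500)(1 − 0.69063) = 0.94895
Series ([0.94895] and C7): 0.94895 × 0.97200 = 0.922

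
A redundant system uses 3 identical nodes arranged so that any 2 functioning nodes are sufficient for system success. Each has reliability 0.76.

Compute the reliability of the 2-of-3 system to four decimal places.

0.8548

R = Σ_{i=2}^{3} C(3,i) p^i (1−p)^{3−i} with p = 0.76
C(3,2)·0.76^2·0.24^1 = 0.415872
C(3,3)·0.76^3·0.24^0 = 0.438976
Sum = 0.8548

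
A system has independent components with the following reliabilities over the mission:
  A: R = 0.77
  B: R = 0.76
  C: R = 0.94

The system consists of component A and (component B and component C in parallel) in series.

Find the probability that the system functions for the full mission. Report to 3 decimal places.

0.759

Parallel (B and C): 1 − (1 − 0.76000)(1 − 0.94000) = 0.98560
Series (A and [0.98560]): 0.77000 × 0.98560 = 0.759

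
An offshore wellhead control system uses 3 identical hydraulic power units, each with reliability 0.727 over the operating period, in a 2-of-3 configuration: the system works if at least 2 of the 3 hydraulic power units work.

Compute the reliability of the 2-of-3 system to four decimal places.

0.8171

R = Σ_{i=2}^{3} C(3,i) p^i (1−p)^{3−i} with p = 0.727
C(3,2)·0.727^2·0.273^1 = 0.432865
C(3,3)·0.727^3·0.273^0 = 0.384241
Sum = 0.8171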